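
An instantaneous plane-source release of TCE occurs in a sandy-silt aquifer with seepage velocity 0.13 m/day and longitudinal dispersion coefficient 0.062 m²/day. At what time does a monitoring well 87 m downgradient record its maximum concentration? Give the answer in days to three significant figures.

666 days

For the 1D instantaneous-source solution, setting ∂C/∂t = 0 at fixed x gives v²t² + 2Dt − x² = 0, so t = (√(D² + v²x²) − D)/v².
√(D² + v²x²) = √(0.062² + 0.13² × 87²) = 11.31; v² = 0.0169.
t = (11.31 − 0.062)/0.0169 = 666 days (vs. the pure-advection estimate x/v = 669 d).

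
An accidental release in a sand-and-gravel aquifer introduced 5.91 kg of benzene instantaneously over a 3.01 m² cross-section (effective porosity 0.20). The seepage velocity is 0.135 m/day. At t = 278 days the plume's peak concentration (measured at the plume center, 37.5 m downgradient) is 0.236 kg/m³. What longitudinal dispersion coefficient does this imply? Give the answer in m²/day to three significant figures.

0.495 m²/day

At the plume center C_max = M/(n_e·A·√(4πDt)), so D = M²/(4πt·(n_e·A·C_max)²).
n_e·A·C_max = 0.20 × 3.01 × 0.236 = 0.1421 kg/m.
D = 5.91²/(4π × 278 × 0.1421²) = 0.495 m²/day.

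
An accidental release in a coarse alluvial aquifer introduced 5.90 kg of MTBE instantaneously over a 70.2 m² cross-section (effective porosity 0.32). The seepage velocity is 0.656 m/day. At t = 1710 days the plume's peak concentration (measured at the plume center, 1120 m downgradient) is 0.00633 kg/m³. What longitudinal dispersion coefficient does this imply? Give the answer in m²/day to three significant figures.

At the plume center C_max = M/(n_e·A·√(4πDt)), so D = M²/(4πt·(n_e·A·C_max)²).
n_e·A·C_max = 0.32 × 70.2 × 0.00633 = 0.1422 kg/m.
D = 5.90²/(4π × 1710 × 0.1422²) = 0.0801 m²/day.

0.0801 m²/day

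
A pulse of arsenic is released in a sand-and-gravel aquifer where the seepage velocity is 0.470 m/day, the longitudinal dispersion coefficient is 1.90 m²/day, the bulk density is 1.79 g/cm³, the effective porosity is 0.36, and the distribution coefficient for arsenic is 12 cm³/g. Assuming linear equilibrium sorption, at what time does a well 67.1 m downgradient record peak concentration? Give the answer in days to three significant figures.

8160 days

Retardation factor R = 1 + ρ_b·K_d/n = 1 + 1.79 × 12/0.36 = 60.67.
Sorption retards both mechanisms: v_R = v/R = 0.007747 m/day, D_R = D/R = 0.03132 m²/day.
Peak time from v_R²t² + 2D_R t − x² = 0: t = (√(D_R² + v_R²x²) − D_R)/v_R².
√(D_R² + v_R²x²) = √(0.03132² + 0.007747² × 67.1²) = 0.5208; v_R² = 6.002e-05.
t = (0.5208 − 0.03132)/6.002e-05 = 8160 days.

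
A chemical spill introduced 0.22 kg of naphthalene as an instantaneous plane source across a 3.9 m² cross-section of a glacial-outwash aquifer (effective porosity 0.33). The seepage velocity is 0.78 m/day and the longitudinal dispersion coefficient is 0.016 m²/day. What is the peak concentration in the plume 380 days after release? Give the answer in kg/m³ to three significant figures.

The peak of an instantaneous 1D plume sits at x = vt; there the Gaussian factor is 1 and C_max = M/(n_e·A·√(4πDt)), where n_e·A is the pore area the mass is dissolved in.
√(4πDt) = √(4π × 0.016 × 380) = 8.741 m, so C_max = 0.22/(0.33 × 3.9 × 8.741) = 0.0196 kg/m³.

0.0196 kg/m³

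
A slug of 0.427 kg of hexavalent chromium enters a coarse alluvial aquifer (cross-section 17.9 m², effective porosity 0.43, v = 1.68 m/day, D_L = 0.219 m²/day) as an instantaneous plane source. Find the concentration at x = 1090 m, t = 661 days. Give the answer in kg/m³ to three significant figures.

0.000630 kg/m³

For an instantaneous plane source, C(x,t) = M/(n_e·A·√(4πDt)) · exp(−(x−vt)²/(4Dt)), with n_e·A the pore (flow) area.
Plume center vt = 1.68 × 661 = 1110.48 m, so the well at 1090 m is 20.48 m upgradient of the peak.
√(4πDt) = 42.65 m, giving peak height M/(n_e·A·√(4πDt)) = 0.427/(0.43 × 17.9 × 42.65) = 0.001301 kg/m³.
(x−vt)²/(4Dt) = (-20.48)²/(4 × 0.219 × 661) = 0.7244; exp(−0.7244) = 0.4846.
C = 0.001301 × 0.4846 = 0.000630 kg/m³.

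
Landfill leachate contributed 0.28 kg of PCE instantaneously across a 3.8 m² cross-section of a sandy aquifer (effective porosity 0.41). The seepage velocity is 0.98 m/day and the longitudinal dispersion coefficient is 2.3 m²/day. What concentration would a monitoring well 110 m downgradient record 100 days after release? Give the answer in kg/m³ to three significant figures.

For an instantaneous plane source, C(x,t) = M/(n_e·A·√(4πDt)) · exp(−(x−vt)²/(4Dt)), with n_e·A the pore (flow) area.
Plume center vt = 0.98 × 100 = 98 m, so the well at 110 m is 12 m downgradient of the peak.
√(4πDt) = 53.76 m, giving peak height M/(n_e·A·√(4πDt)) = 0.28/(0.41 × 3.8 × 53.76) = 0.003343 kg/m³.
(x−vt)²/(4Dt) = (12)²/(4 × 2.3 × 100) = 0.1565; exp(−0.1565) = 0.8551.
C = 0.003343 × 0.8551 = 0.00286 kg/m³.

0.00286 kg/m³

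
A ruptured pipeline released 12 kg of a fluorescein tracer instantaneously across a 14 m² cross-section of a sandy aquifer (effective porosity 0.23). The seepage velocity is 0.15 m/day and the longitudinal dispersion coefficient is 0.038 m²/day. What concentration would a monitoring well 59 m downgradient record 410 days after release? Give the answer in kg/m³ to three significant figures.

0.241 kg/m³

For an instantaneous plane source, C(x,t) = M/(n_e·A·√(4πDt)) · exp(−(x−vt)²/(4Dt)), with n_e·A the pore (flow) area.
Plume center vt = 0.15 × 410 = 61.5 m, so the well at 59 m is 2.5 m upgradient of the peak.
√(4πDt) = 13.99 m, giving peak height M/(n_e·A·√(4πDt)) = 12/(0.23 × 14 × 13.99) = 0.2664 kg/m³.
(x−vt)²/(4Dt) = (-2.5)²/(4 × 0.038 × 410) = 0.1003; exp(−0.1003) = 0.9046.
C = 0.2664 × 0.9046 = 0.241 kg/m³.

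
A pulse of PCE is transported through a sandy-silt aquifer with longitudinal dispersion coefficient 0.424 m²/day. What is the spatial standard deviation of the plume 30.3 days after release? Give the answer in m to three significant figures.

Dispersive spreading gives a Gaussian with σ² = 2Dt; advection only shifts the center.
σ = √(2 × 0.424 × 30.3) = 5.07 m.

5.07 m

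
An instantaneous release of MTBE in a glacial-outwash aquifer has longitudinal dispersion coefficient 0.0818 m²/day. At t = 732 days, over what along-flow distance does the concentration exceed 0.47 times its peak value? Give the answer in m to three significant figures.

26.9 m

The plume is Gaussian with σ = √(2Dt) = √(2 × 0.0818 × 732) = 10.94 m.
C/C_peak = exp(−Δx²/(2σ²)) = 0.47 ⇒ Δx = σ·√(−2 ln 0.47) = 10.94 × 1.229 = 13.45 m.
Width = 2Δx = 26.9 m.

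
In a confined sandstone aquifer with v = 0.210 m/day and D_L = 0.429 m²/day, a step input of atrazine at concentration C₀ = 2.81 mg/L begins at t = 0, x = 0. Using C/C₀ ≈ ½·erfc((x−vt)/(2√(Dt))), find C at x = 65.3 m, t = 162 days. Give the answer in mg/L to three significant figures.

For a continuous step input, C/C₀ ≈ ½·erfc((x−vt)/(2√(Dt))).
vt = 0.210 × 162 = 34.02 m and 2√(Dt) = 2√(0.429 × 162) = 16.67 m.
Argument (x−vt)/(2√(Dt)) = (65.3 − 34.02)/16.67 = 1.876; ½·erfc(1.876) = 0.003988.
C = 2.81 × 0.003988 = 0.0112 mg/L.

0.0112 mg/L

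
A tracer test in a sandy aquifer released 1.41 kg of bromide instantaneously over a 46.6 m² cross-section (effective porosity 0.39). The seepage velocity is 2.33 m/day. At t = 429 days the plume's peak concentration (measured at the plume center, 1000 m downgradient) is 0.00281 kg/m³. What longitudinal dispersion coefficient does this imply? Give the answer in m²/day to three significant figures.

At the plume center C_max = M/(n_e·A·√(4πDt)), so D = M²/(4πt·(n_e·A·C_max)²).
n_e·A·C_max = 0.39 × 46.6 × 0.00281 = 0.05107 kg/m.
D = 1.41²/(4π × 429 × 0.05107²) = 0.141 m²/day.

0.141 m²/day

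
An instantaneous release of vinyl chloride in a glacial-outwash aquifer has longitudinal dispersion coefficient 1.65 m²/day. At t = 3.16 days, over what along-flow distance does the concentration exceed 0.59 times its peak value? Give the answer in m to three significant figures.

6.63 m

The plume is Gaussian with σ = √(2Dt) = √(2 × 1.65 × 3.16) = 3.229 m.
C/C_peak = exp(−Δx²/(2σ²)) = 0.59 ⇒ Δx = σ·√(−2 ln 0.59) = 3.229 × 1.027 = 3.316 m.
Width = 2Δx = 6.63 m.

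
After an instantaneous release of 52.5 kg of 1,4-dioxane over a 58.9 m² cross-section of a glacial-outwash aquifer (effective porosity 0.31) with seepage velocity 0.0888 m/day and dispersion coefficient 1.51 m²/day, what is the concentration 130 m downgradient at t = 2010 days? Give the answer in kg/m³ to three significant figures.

For an instantaneous plane source, C(x,t) = M/(n_e·A·√(4πDt)) · exp(−(x−vt)²/(4Dt)), with n_e·A the pore (flow) area.
Plume center vt = 0.0888 × 2010 = 178.488 m, so the well at 130 m is 48.488 m upgradient of the peak.
√(4πDt) = 195.3 m, giving peak height M/(n_e·A·√(4πDt)) = 52.5/(0.31 × 58.9 × 195.3) = 0.01472 kg/m³.
(x−vt)²/(4Dt) = (-48.488)²/(4 × 1.51 × 2010) = 0.1937; exp(−0.1937) = 0.8239.
C = 0.01472 × 0.8239 = 0.0121 kg/m³.

0.0121 kg/m³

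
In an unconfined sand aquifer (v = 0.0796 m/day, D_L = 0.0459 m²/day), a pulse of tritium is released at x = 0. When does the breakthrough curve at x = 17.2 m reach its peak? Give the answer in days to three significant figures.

209 days

For the 1D instantaneous-source solution, setting ∂C/∂t = 0 at fixed x gives v²t² + 2Dt − x² = 0, so t = (√(D² + v²x²) − D)/v².
√(D² + v²x²) = √(0.0459² + 0.0796² × 17.2²) = 1.370; v² = 0.00633616.
t = (1.370 − 0.0459)/0.00633616 = 209 days (vs. the pure-advection estimate x/v = 216 d).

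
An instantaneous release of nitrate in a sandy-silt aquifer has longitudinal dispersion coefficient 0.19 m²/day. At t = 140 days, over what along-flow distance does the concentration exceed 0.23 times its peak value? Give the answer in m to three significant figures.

The plume is Gaussian with σ = √(2Dt) = √(2 × 0.19 × 140) = 7.294 m.
C/C_peak = exp(−Δx²/(2σ²)) = 0.23 ⇒ Δx = σ·√(−2 ln 0.23) = 7.294 × 1.714 = 12.50 m.
Width = 2Δx = 25.0 m.

25.0 m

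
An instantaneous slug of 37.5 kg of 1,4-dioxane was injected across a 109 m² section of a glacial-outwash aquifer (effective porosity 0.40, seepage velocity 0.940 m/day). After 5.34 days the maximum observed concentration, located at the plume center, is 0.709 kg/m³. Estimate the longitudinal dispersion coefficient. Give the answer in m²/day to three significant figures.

At the plume center C_max = M/(n_e·A·√(4πDt)), so D = M²/(4πt·(n_e·A·C_max)²).
n_e·A·C_max = 0.40 × 109 × 0.709 = 30.91 kg/m.
D = 37.5²/(4π × 5.34 × 30.91²) = 0.0219 m²/day.

0.0219 m²/day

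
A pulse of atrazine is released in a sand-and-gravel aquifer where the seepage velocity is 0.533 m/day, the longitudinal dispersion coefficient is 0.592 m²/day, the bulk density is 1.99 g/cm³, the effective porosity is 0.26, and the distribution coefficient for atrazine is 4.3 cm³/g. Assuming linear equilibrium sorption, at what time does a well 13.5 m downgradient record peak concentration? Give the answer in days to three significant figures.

791 days

Retardation factor R = 1 + ρ_b·K_d/n = 1 + 1.99 × 4.3/0.26 = 33.91.
Sorption retards both mechanisms: v_R = v/R = 0.01572 m/day, D_R = D/R = 0.01746 m²/day.
Peak time from v_R²t² + 2D_R t − x² = 0: t = (√(D_R² + v_R²x²) − D_R)/v_R².
√(D_R² + v_R²x²) = √(0.01746² + 0.01572² × 13.5²) = 0.2129; v_R² = 0.0002471.
t = (0.2129 − 0.01746)/0.0002471 = 791 days.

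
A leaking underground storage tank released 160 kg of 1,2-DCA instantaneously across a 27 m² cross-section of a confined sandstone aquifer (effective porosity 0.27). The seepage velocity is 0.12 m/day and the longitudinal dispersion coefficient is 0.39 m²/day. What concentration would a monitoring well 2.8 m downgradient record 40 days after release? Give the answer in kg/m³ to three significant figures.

1.47 kg/m³

For an instantaneous plane source, C(x,t) = M/(n_e·A·√(4πDt)) · exp(−(x−vt)²/(4Dt)), with n_e·A the pore (flow) area.
Plume center vt = 0.12 × 40 = 4.8 m, so the well at 2.8 m is 2 m upgradient of the peak.
√(4πDt) = 14.00 m, giving peak height M/(n_e·A·√(4πDt)) = 160/(0.27 × 27 × 14.00) = 1.568 kg/m³.
(x−vt)²/(4Dt) = (-2)²/(4 × 0.39 × 40) = 0.06410; exp(−0.06410) = 0.9379.
C = 1.568 × 0.9379 = 1.47 kg/m³.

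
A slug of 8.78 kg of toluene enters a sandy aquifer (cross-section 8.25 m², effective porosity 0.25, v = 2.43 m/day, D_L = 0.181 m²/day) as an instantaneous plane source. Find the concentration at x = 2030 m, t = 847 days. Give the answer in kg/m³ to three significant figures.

For an instantaneous plane source, C(x,t) = M/(n_e·A·√(4πDt)) · exp(−(x−vt)²/(4Dt)), with n_e·A the pore (flow) area.
Plume center vt = 2.43 × 847 = 2058.21 m, so the well at 2030 m is 28.21 m upgradient of the peak.
√(4πDt) = 43.89 m, giving peak height M/(n_e·A·√(4πDt)) = 8.78/(0.25 × 8.25 × 43.89) = 0.09699 kg/m³.
(x−vt)²/(4Dt) = (-28.21)²/(4 × 0.181 × 847) = 1.298; exp(−1.298) = 0.2731.
C = 0.09699 × 0.2731 = 0.0265 kg/m³.

0.0265 kg/m³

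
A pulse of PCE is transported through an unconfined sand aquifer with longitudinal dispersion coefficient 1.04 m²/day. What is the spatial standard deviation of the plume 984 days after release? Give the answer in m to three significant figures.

Dispersive spreading gives a Gaussian with σ² = 2Dt; advection only shifts the center.
σ = √(2 × 1.04 × 984) = 45.2 m.

45.2 m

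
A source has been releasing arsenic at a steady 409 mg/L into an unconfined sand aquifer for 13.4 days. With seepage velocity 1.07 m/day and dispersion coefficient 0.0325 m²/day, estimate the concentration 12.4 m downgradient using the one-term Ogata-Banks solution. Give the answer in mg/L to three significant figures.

For a continuous step input, C/C₀ ≈ ½·erfc((x−vt)/(2√(Dt))).
vt = 1.07 × 13.4 = 14.338 m and 2√(Dt) = 2√(0.0325 × 13.4) = 1.320 m.
Argument (x−vt)/(2√(Dt)) = (12.4 − 14.338)/1.320 = -1.468; ½·erfc(-1.468) = 0.9811.
C = 409 × 0.9811 = 401 mg/L.

401 mg/L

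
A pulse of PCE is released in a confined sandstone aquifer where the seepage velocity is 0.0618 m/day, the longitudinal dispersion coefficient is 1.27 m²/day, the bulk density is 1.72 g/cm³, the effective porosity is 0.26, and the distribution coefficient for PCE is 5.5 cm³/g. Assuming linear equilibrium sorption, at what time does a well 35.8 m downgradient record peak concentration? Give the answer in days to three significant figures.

Retardation factor R = 1 + ρ_b·K_d/n = 1 + 1.72 × 5.5/0.26 = 37.38.
Sorption retards both mechanisms: v_R = v/R = 0.001653 m/day, D_R = D/R = 0.03398 m²/day.
Peak time from v_R²t² + 2D_R t − x² = 0: t = (√(D_R² + v_R²x²) − D_R)/v_R².
√(D_R² + v_R²x²) = √(0.03398² + 0.001653² × 35.8²) = 0.06824; v_R² = 2.732e-06.
t = (0.06824 − 0.03398)/2.732e-06 = 12500 days.

12500 days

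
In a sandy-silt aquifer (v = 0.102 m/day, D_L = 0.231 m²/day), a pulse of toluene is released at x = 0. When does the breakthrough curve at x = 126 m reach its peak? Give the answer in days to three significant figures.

For the 1D instantaneous-source solution, setting ∂C/∂t = 0 at fixed x gives v²t² + 2Dt − x² = 0, so t = (√(D² + v²x²) − D)/v².
√(D² + v²x²) = √(0.231² + 0.102² × 126²) = 12.85; v² = 0.010404.
t = (12.85 − 0.231)/0.010404 = 1210 days (vs. the pure-advection estimate x/v = 1240 d).

1210 days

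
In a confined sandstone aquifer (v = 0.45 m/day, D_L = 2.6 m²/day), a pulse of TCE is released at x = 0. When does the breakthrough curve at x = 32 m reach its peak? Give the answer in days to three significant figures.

For the 1D instantaneous-source solution, setting ∂C/∂t = 0 at fixed x gives v²t² + 2Dt − x² = 0, so t = (√(D² + v²x²) − D)/v².
√(D² + v²x²) = √(2.6² + 0.45² × 32²) = 14.63; v² = 0.2025.
t = (14.63 − 2.6)/0.2025 = 59.4 days (vs. the pure-advection estimate x/v = 71.1 d).

59.4 days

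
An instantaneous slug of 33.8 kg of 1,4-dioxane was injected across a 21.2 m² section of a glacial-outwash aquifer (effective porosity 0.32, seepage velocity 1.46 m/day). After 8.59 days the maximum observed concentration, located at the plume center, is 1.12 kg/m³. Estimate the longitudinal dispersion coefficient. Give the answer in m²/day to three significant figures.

0.183 m²/day

At the plume center C_max = M/(n_e·A·√(4πDt)), so D = M²/(4πt·(n_e·A·C_max)²).
n_e·A·C_max = 0.32 × 21.2 × 1.12 = 7.598 kg/m.
D = 33.8²/(4π × 8.59 × 7.598²) = 0.183 m²/day.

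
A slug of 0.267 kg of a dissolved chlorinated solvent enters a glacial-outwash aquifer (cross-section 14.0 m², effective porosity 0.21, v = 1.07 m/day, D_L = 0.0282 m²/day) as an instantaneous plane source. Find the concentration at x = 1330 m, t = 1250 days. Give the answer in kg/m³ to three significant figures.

0.00290 kg/m³

For an instantaneous plane source, C(x,t) = M/(n_e·A·√(4πDt)) · exp(−(x−vt)²/(4Dt)), with n_e·A the pore (flow) area.
Plume center vt = 1.07 × 1250 = 1337.5 m, so the well at 1330 m is 7.5 m upgradient of the peak.
√(4πDt) = 21.05 m, giving peak height M/(n_e·A·√(4πDt)) = 0.267/(0.21 × 14.0 × 21.05) = 0.004314 kg/m³.
(x−vt)²/(4Dt) = (-7.5)²/(4 × 0.0282 × 1250) = 0.3989; exp(−0.3989) = 0.6711.
C = 0.004314 × 0.6711 = 0.00290 kg/m³.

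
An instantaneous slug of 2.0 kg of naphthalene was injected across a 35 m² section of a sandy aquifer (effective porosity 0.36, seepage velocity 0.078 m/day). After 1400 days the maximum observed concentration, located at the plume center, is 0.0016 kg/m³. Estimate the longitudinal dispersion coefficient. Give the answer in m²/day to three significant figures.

0.559 m²/day

At the plume center C_max = M/(n_e·A·√(4πDt)), so D = M²/(4πt·(n_e·A·C_max)²).
n_e·A·C_max = 0.36 × 35 × 0.0016 = 0.02016 kg/m.
D = 2.0²/(4π × 1400 × 0.02016²) = 0.559 m²/day.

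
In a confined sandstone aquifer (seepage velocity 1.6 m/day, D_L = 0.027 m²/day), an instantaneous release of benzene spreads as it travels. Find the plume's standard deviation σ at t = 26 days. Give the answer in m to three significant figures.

Dispersive spreading gives a Gaussian with σ² = 2Dt; advection only shifts the center.
σ = √(2 × 0.027 × 26) = 1.18 m.

1.18 m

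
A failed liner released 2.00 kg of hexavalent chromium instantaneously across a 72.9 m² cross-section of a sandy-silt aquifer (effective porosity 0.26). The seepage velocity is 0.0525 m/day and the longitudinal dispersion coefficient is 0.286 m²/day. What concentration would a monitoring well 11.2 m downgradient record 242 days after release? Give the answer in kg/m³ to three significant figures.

For an instantaneous plane source, C(x,t) = M/(n_e·A·√(4πDt)) · exp(−(x−vt)²/(4Dt)), with n_e·A the pore (flow) area.
Plume center vt = 0.0525 × 242 = 12.705 m, so the well at 11.2 m is 1.505 m upgradient of the peak.
√(4πDt) = 29.49 m, giving peak height M/(n_e·A·√(4πDt)) = 2.00/(0.26 × 72.9 × 29.49) = 0.003578 kg/m³.
(x−vt)²/(4Dt) = (-1.505)²/(4 × 0.286 × 242) = 0.008181; exp(−0.008181) = 0.9919.
C = 0.003578 × 0.9919 = 0.00355 kg/m³.

0.00355 kg/m³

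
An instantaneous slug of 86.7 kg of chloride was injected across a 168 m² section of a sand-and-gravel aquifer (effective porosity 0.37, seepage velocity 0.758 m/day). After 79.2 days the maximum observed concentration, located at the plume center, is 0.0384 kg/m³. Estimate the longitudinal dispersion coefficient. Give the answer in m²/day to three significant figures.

At the plume center C_max = M/(n_e·A·√(4πDt)), so D = M²/(4πt·(n_e·A·C_max)²).
n_e·A·C_max = 0.37 × 168 × 0.0384 = 2.387 kg/m.
D = 86.7²/(4π × 79.2 × 2.387²) = 1.33 m²/day.

1.33 m²/day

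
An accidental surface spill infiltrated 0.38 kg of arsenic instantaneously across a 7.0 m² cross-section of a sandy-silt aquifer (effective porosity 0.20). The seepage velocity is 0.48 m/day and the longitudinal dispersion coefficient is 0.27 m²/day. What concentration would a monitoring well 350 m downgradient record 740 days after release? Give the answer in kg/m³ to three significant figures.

0.00524 kg/m³

For an instantaneous plane source, C(x,t) = M/(n_e·A·√(4πDt)) · exp(−(x−vt)²/(4Dt)), with n_e·A the pore (flow) area.
Plume center vt = 0.48 × 740 = 355.2 m, so the well at 350 m is 5.2 m upgradient of the peak.
√(4πDt) = 50.11 m, giving peak height M/(n_e·A·√(4πDt)) = 0.38/(0.20 × 7.0 × 50.11) = 0.005417 kg/m³.
(x−vt)²/(4Dt) = (-5.2)²/(4 × 0.27 × 740) = 0.03383; exp(−0.03383) = 0.9667.
C = 0.005417 × 0.9667 = 0.00524 kg/m³.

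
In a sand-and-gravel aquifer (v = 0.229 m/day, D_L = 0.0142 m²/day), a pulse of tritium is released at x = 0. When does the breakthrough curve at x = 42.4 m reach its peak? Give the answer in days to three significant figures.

185 days

For the 1D instantaneous-source solution, setting ∂C/∂t = 0 at fixed x gives v²t² + 2Dt − x² = 0, so t = (√(D² + v²x²) − D)/v².
√(D² + v²x²) = √(0.0142² + 0.229² × 42.4²) = 9.710; v² = 0.052441.
t = (9.710 − 0.0142)/0.052441 = 185 days (vs. the pure-advection estimate x/v = 185 d).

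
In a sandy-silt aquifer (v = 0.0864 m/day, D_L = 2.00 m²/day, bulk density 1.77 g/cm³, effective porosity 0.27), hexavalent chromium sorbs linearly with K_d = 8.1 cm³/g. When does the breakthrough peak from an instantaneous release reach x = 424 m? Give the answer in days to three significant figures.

Retardation factor R = 1 + ρ_b·K_d/n = 1 + 1.77 × 8.1/0.27 = 54.10.
Sorption retards both mechanisms: v_R = v/R = 0.001597 m/day, D_R = D/R = 0.03697 m²/day.
Peak time from v_R²t² + 2D_R t − x² = 0: t = (√(D_R² + v_R²x²) − D_R)/v_R².
√(D_R² + v_R²x²) = √(0.03697² + 0.001597² × 424²) = 0.6781; v_R² = 2.550e-06.
t = (0.6781 − 0.03697)/2.550e-06 = 251000 days.

251000 days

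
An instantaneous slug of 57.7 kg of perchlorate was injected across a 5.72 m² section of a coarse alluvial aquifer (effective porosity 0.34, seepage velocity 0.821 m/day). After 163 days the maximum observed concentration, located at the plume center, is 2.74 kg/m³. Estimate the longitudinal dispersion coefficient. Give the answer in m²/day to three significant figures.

At the plume center C_max = M/(n_e·A·√(4πDt)), so D = M²/(4πt·(n_e·A·C_max)²).
n_e·A·C_max = 0.34 × 5.72 × 2.74 = 5.329 kg/m.
D = 57.7²/(4π × 163 × 5.329²) = 0.0572 m²/day.

0.0572 m²/day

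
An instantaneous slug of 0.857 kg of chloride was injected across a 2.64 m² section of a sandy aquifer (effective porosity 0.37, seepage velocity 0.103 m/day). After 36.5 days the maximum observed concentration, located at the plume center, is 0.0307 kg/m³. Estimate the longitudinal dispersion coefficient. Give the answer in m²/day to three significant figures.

1.78 m²/day

At the plume center C_max = M/(n_e·A·√(4πDt)), so D = M²/(4πt·(n_e·A·C_max)²).
n_e·A·C_max = 0.37 × 2.64 × 0.0307 = 0.02999 kg/m.
D = 0.857²/(4π × 36.5 × 0.02999²) = 1.78 m²/day.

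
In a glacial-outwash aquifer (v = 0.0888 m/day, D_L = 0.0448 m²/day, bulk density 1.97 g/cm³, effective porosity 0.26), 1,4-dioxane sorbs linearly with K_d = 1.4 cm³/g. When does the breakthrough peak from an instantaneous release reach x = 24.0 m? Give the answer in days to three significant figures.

3070 days

Retardation factor R = 1 + ρ_b·K_d/n = 1 + 1.97 × 1.4/0.26 = 11.61.
Sorption retards both mechanisms: v_R = v/R = 0.007649 m/day, D_R = D/R = 0.003859 m²/day.
Peak time from v_R²t² + 2D_R t − x² = 0: t = (√(D_R² + v_R²x²) − D_R)/v_R².
√(D_R² + v_R²x²) = √(0.003859² + 0.007649² × 24.0²) = 0.1836; v_R² = 5.851e-05.
t = (0.1836 − 0.003859)/5.851e-05 = 3070 days.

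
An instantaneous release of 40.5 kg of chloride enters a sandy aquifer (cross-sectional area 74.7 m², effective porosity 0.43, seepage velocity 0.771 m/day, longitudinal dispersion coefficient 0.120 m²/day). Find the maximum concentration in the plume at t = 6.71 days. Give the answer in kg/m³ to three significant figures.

0.396 kg/m³

The peak of an instantaneous 1D plume sits at x = vt; there the Gaussian factor is 1 and C_max = M/(n_e·A·√(4πDt)), where n_e·A is the pore area the mass is dissolved in.
√(4πDt) = √(4π × 0.120 × 6.71) = 3.181 m, so C_max = 40.5/(0.43 × 74.7 × 3.181) = 0.396 kg/m³.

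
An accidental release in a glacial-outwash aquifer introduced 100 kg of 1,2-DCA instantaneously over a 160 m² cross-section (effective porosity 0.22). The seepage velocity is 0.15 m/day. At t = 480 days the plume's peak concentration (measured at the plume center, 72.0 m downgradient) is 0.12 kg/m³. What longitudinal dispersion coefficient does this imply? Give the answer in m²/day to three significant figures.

0.0929 m²/day

At the plume center C_max = M/(n_e·A·√(4πDt)), so D = M²/(4πt·(n_e·A·C_max)²).
n_e·A·C_max = 0.22 × 160 × 0.12 = 4.224 kg/m.
D = 100²/(4π × 480 × 4.224²) = 0.0929 m²/day.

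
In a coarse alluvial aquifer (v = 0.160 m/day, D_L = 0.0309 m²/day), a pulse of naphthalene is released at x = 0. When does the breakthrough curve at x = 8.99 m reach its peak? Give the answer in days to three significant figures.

For the 1D instantaneous-source solution, setting ∂C/∂t = 0 at fixed x gives v²t² + 2Dt − x² = 0, so t = (√(D² + v²x²) − D)/v².
√(D² + v²x²) = √(0.0309² + 0.160² × 8.99²) = 1.439; v² = 0.0256.
t = (1.439 − 0.0309)/0.0256 = 55.0 days (vs. the pure-advection estimate x/v = 56.2 d).

55.0 days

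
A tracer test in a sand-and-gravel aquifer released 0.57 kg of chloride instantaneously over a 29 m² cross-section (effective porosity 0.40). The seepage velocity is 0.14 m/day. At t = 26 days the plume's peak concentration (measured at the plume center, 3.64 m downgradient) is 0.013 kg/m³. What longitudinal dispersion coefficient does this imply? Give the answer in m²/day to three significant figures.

At the plume center C_max = M/(n_e·A·√(4πDt)), so D = M²/(4πt·(n_e·A·C_max)²).
n_e·A·C_max = 0.40 × 29 × 0.013 = 0.1508 kg/m.
D = 0.57²/(4π × 26 × 0.1508²) = 0.0437 m²/day.

0.0437 m²/day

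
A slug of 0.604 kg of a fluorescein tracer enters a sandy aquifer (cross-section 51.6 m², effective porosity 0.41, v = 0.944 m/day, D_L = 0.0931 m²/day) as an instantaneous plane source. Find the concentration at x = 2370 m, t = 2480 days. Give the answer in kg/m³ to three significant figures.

For an instantaneous plane source, C(x,t) = M/(n_e·A·√(4πDt)) · exp(−(x−vt)²/(4Dt)), with n_e·A the pore (flow) area.
Plume center vt = 0.944 × 2480 = 2341.12 m, so the well at 2370 m is 28.88 m downgradient of the peak.
√(4πDt) = 53.86 m, giving peak height M/(n_e·A·√(4πDt)) = 0.604/(0.41 × 51.6 × 53.86) = 0.0005301 kg/m³.
(x−vt)²/(4Dt) = (28.88)²/(4 × 0.0931 × 2480) = 0.9031; exp(−0.9031) = 0.4053.
C = 0.0005301 × 0.4053 = 0.000215 kg/m³.

0.000215 kg/m³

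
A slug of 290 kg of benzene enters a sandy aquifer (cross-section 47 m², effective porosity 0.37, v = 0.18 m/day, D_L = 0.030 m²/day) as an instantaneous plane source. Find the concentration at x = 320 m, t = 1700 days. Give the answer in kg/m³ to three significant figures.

0.252 kg/m³

For an instantaneous plane source, C(x,t) = M/(n_e·A·√(4πDt)) · exp(−(x−vt)²/(4Dt)), with n_e·A the pore (flow) area.
Plume center vt = 0.18 × 1700 = 306 m, so the well at 320 m is 14 m downgradient of the peak.
√(4πDt) = 25.32 m, giving peak height M/(n_e·A·√(4πDt)) = 290/(0.37 × 47 × 25.32) = 0.6586 kg/m³.
(x−vt)²/(4Dt) = (14)²/(4 × 0.030 × 1700) = 0.9608; exp(−0.9608) = 0.3826.
C = 0.6586 × 0.3826 = 0.252 kg/m³.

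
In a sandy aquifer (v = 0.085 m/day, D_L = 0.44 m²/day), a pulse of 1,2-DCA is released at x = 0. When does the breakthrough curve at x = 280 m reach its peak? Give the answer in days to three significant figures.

For the 1D instantaneous-source solution, setting ∂C/∂t = 0 at fixed x gives v²t² + 2Dt − x² = 0, so t = (√(D² + v²x²) − D)/v².
√(D² + v²x²) = √(0.44² + 0.085² × 280²) = 23.80; v² = 0.007225.
t = (23.80 − 0.44)/0.007225 = 3230 days (vs. the pure-advection estimate x/v = 3290 d).

3230 days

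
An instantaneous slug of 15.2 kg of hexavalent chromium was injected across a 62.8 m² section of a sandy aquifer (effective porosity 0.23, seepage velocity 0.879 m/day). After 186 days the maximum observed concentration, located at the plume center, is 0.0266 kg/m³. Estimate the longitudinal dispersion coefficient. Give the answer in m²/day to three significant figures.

At the plume center C_max = M/(n_e·A·√(4πDt)), so D = M²/(4πt·(n_e·A·C_max)²).
n_e·A·C_max = 0.23 × 62.8 × 0.0266 = 0.3842 kg/m.
D = 15.2²/(4π × 186 × 0.3842²) = 0.670 m²/day.

0.670 m²/day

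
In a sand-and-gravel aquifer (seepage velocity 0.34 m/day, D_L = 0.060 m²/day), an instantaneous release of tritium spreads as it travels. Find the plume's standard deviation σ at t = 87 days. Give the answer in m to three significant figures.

3.23 m

Dispersive spreading gives a Gaussian with σ² = 2Dt; advection only shifts the center.
σ = √(2 × 0.060 × 87) = 3.23 m.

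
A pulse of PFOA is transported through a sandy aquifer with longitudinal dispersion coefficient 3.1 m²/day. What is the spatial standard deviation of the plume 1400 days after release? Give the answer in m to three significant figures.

93.2 m

Dispersive spreading gives a Gaussian with σ² = 2Dt; advection only shifts the center.
σ = √(2 × 3.1 × 1400) = 93.2 m.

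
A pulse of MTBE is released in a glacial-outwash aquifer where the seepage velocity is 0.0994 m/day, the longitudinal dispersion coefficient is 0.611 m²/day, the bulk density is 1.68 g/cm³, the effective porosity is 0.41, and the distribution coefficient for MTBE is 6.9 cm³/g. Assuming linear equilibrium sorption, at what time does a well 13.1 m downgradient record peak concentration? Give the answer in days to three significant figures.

2450 days

Retardation factor R = 1 + ρ_b·K_d/n = 1 + 1.68 × 6.9/0.41 = 29.27.
Sorption retards both mechanisms: v_R = v/R = 0.003396 m/day, D_R = D/R = 0.02087 m²/day.
Peak time from v_R²t² + 2D_R t − x² = 0: t = (√(D_R² + v_R²x²) − D_R)/v_R².
√(D_R² + v_R²x²) = √(0.02087² + 0.003396² × 13.1²) = 0.04914; v_R² = 1.153e-05.
t = (0.04914 − 0.02087)/1.153e-05 = 2450 days.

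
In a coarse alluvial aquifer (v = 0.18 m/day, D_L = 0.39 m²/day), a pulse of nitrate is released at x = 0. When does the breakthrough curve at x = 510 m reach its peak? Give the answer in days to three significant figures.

2820 days

For the 1D instantaneous-source solution, setting ∂C/∂t = 0 at fixed x gives v²t² + 2Dt − x² = 0, so t = (√(D² + v²x²) − D)/v².
√(D² + v²x²) = √(0.39² + 0.18² × 510²) = 91.80; v² = 0.0324.
t = (91.80 − 0.39)/0.0324 = 2820 days (vs. the pure-advection estimate x/v = 2830 d).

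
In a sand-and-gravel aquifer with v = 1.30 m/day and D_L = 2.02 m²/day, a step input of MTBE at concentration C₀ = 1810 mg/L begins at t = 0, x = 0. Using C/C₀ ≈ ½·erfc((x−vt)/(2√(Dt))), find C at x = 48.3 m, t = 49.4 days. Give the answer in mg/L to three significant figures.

1570 mg/L

For a continuous step input, C/C₀ ≈ ½·erfc((x−vt)/(2√(Dt))).
vt = 1.30 × 49.4 = 64.22 m and 2√(Dt) = 2√(2.02 × 49.4) = 19.98 m.
Argument (x−vt)/(2√(Dt)) = (48.3 − 64.22)/19.98 = -0.7968; ½·erfc(-0.7968) = 0.8701.
C = 1810 × 0.8701 = 1570 mg/L.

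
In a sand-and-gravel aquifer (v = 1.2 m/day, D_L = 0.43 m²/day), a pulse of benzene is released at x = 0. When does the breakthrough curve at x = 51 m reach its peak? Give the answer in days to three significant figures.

42.2 days

For the 1D instantaneous-source solution, setting ∂C/∂t = 0 at fixed x gives v²t² + 2Dt − x² = 0, so t = (√(D² + v²x²) − D)/v².
√(D² + v²x²) = √(0.43² + 1.2² × 51²) = 61.20; v² = 1.44.
t = (61.20 − 0.43)/1.44 = 42.2 days (vs. the pure-advection estimate x/v = 42.5 d).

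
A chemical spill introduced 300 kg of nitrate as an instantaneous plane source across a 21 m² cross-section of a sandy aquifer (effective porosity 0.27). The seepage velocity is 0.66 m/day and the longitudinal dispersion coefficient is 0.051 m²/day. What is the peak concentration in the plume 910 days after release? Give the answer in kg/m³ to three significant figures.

The peak of an instantaneous 1D plume sits at x = vt; there the Gaussian factor is 1 and C_max = M/(n_e·A·√(4πDt)), where n_e·A is the pore area the mass is dissolved in.
√(4πDt) = √(4π × 0.051 × 910) = 24.15 m, so C_max = 300/(0.27 × 21 × 24.15) = 2.19 kg/m³.

2.19 kg/m³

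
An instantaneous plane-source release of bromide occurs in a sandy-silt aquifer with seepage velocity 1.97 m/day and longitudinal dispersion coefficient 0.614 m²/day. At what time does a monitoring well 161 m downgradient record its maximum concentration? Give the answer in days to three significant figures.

For the 1D instantaneous-source solution, setting ∂C/∂t = 0 at fixed x gives v²t² + 2Dt − x² = 0, so t = (√(D² + v²x²) − D)/v².
√(D² + v²x²) = √(0.614² + 1.97² × 161²) = 317.2; v² = 3.8809.
t = (317.2 − 0.614)/3.8809 = 81.6 days (vs. the pure-advection estimate x/v = 81.7 d).

81.6 days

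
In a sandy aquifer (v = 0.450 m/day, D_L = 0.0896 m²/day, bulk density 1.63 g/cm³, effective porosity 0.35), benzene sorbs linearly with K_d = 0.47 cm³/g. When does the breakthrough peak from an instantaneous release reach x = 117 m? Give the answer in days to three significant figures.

Retardation factor R = 1 + ρ_b·K_d/n = 1 + 1.63 × 0.47/0.35 = 3.189.
Sorption retards both mechanisms: v_R = v/R = 0.1411 m/day, D_R = D/R = 0.02810 m²/day.
Peak time from v_R²t² + 2D_R t − x² = 0: t = (√(D_R² + v_R²x²) − D_R)/v_R².
√(D_R² + v_R²x²) = √(0.02810² + 0.1411² × 117²) = 16.51; v_R² = 0.01991.
t = (16.51 − 0.02810)/0.01991 = 828 days.

828 days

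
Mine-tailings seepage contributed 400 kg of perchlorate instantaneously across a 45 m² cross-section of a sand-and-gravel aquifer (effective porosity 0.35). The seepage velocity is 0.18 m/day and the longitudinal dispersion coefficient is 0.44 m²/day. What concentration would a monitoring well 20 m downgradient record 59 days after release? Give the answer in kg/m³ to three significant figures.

0.603 kg/m³

For an instantaneous plane source, C(x,t) = M/(n_e·A·√(4πDt)) · exp(−(x−vt)²/(4Dt)), with n_e·A the pore (flow) area.
Plume center vt = 0.18 × 59 = 10.62 m, so the well at 20 m is 9.38 m downgradient of the peak.
√(4πDt) = 18.06 m, giving peak height M/(n_e·A·√(4πDt)) = 400/(0.35 × 45 × 18.06) = 1.406 kg/m³.
(x−vt)²/(4Dt) = (9.38)²/(4 × 0.44 × 59) = 0.8473; exp(−0.8473) = 0.4286.
C = 1.406 × 0.4286 = 0.603 kg/m³.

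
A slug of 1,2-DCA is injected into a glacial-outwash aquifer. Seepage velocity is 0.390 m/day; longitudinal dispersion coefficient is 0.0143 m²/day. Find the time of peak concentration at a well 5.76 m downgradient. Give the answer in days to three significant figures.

14.7 days

For the 1D instantaneous-source solution, setting ∂C/∂t = 0 at fixed x gives v²t² + 2Dt − x² = 0, so t = (√(D² + v²x²) − D)/v².
√(D² + v²x²) = √(0.0143² + 0.390² × 5.76²) = 2.246; v² = 0.1521.
t = (2.246 − 0.0143)/0.1521 = 14.7 days (vs. the pure-advection estimate x/v = 14.8 d).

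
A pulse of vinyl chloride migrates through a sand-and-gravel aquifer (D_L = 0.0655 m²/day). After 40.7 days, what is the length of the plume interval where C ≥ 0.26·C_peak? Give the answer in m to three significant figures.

7.58 m

The plume is Gaussian with σ = √(2Dt) = √(2 × 0.0655 × 40.7) = 2.309 m.
C/C_peak = exp(−Δx²/(2σ²)) = 0.26 ⇒ Δx = σ·√(−2 ln 0.26) = 2.309 × 1.641 = 3.789 m.
Width = 2Δx = 7.58 m.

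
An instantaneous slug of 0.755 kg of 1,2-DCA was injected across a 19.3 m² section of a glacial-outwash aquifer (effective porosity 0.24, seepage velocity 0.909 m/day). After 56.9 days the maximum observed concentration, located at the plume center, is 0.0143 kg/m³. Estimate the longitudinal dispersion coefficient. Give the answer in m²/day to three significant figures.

0.182 m²/day

At the plume center C_max = M/(n_e·A·√(4πDt)), so D = M²/(4πt·(n_e·A·C_max)²).
n_e·A·C_max = 0.24 × 19.3 × 0.0143 = 0.06624 kg/m.
D = 0.755²/(4π × 56.9 × 0.06624²) = 0.182 m²/day.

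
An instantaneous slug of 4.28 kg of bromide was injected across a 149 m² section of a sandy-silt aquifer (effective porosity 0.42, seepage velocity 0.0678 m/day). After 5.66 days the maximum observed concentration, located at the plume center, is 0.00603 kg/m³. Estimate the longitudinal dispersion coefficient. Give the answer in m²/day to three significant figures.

1.81 m²/day

At the plume center C_max = M/(n_e·A·√(4πDt)), so D = M²/(4πt·(n_e·A·C_max)²).
n_e·A·C_max = 0.42 × 149 × 0.00603 = 0.3774 kg/m.
D = 4.28²/(4π × 5.66 × 0.3774²) = 1.81 m²/day.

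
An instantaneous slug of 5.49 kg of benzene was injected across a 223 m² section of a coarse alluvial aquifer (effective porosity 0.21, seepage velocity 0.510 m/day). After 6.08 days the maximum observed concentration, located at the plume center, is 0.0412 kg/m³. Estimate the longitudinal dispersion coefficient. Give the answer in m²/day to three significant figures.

At the plume center C_max = M/(n_e·A·√(4πDt)), so D = M²/(4πt·(n_e·A·C_max)²).
n_e·A·C_max = 0.21 × 223 × 0.0412 = 1.929 kg/m.
D = 5.49²/(4π × 6.08 × 1.929²) = 0.106 m²/day.

0.106 m²/day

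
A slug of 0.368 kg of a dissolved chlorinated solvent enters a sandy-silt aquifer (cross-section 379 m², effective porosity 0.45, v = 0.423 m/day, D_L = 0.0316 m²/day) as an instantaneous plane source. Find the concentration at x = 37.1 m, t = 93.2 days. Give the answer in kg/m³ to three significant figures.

0.000224 kg/m³

For an instantaneous plane source, C(x,t) = M/(n_e·A·√(4πDt)) · exp(−(x−vt)²/(4Dt)), with n_e·A the pore (flow) area.
Plume center vt = 0.423 × 93.2 = 39.4236 m, so the well at 37.1 m is 2.3236 m upgradient of the peak.
√(4πDt) = 6.084 m, giving peak height M/(n_e·A·√(4πDt)) = 0.368/(0.45 × 379 × 6.084) = 0.0003547 kg/m³.
(x−vt)²/(4Dt) = (-2.3236)²/(4 × 0.0316 × 93.2) = 0.4583; exp(−0.4583) = 0.6324.
C = 0.0003547 × 0.6324 = 0.000224 kg/m³.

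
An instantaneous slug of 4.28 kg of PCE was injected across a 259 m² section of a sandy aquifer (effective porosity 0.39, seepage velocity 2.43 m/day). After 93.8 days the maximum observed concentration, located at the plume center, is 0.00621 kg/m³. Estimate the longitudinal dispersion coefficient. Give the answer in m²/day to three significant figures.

0.0395 m²/day

At the plume center C_max = M/(n_e·A·√(4πDt)), so D = M²/(4πt·(n_e·A·C_max)²).
n_e·A·C_max = 0.39 × 259 × 0.00621 = 0.6273 kg/m.
D = 4.28²/(4π × 93.8 × 0.6273²) = 0.0395 m²/day.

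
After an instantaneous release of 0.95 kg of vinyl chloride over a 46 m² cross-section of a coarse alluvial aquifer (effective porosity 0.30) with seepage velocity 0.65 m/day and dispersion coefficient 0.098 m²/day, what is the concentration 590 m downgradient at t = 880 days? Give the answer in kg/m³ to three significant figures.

0.000817 kg/m³

For an instantaneous plane source, C(x,t) = M/(n_e·A·√(4πDt)) · exp(−(x−vt)²/(4Dt)), with n_e·A the pore (flow) area.
Plume center vt = 0.65 × 880 = 572 m, so the well at 590 m is 18 m downgradient of the peak.
√(4πDt) = 32.92 m, giving peak height M/(n_e·A·√(4πDt)) = 0.95/(0.30 × 46 × 32.92) = 0.002091 kg/m³.
(x−vt)²/(4Dt) = (18)²/(4 × 0.098 × 880) = 0.9392; exp(−0.9392) = 0.3909.
C = 0.002091 × 0.3909 = 0.000817 kg/m³.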